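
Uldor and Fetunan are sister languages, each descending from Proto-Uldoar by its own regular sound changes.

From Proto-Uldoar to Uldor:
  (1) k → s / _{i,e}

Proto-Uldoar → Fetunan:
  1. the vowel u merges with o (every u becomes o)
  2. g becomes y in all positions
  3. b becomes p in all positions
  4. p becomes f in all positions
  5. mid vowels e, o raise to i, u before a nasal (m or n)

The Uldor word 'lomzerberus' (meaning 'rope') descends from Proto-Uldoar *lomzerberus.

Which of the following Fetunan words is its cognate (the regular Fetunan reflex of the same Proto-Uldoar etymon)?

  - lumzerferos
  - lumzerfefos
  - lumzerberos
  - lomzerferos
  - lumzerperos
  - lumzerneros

lumzerferos

Fetunan: *lomzerberus
  lomzerberus → lomzerberos   [vowel merger]
  lomzerberos (rule 2 does not apply)
  lomzerberos → lomzerperos   [unconditioned shift]
  lomzerperos → lomzerferos   [unconditioned shift]
  lomzerferos → lumzerferos   [pre-nasal raising]
  giving Fetunan lumzerferos.
Among the options, 'lumzerferos' alone shows every Fetunan change applied in order.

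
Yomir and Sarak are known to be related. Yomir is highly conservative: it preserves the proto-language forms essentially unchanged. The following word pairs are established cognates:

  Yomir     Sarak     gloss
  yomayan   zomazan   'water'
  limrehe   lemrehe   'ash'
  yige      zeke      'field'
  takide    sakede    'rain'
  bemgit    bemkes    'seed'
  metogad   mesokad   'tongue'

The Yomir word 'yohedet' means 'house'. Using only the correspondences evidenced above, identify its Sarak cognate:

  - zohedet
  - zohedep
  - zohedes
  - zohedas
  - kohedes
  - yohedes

yomayan ~ zomazan — Yomir y corresponds to Sarak z word-initially before a back vowel.
bemgit ~ bemkes — Yomir t corresponds to Sarak s word-finally.
Applying these to Yomir 'yohedet':
  yohedet → zohedet   (y→z word-initially before a back vowel)
  zohedet → zohedes   (t→s word-finally)
So the Sarak cognate is 'zohedes'.

zohedes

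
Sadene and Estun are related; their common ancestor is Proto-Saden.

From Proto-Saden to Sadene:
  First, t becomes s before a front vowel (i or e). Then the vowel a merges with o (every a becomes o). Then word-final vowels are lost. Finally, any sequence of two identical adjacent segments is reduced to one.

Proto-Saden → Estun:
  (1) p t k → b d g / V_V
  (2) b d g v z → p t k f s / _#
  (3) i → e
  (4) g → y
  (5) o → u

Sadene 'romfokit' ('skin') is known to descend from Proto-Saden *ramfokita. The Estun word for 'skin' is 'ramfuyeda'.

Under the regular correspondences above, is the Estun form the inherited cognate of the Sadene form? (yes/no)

Derive the expected Estun reflex of *ramfokita:
Estun: *ramfokita
  ramfokita → ramfogida   [intervocalic voicing]
  ramfogida (rule 2 does not apply)
  ramfogida → ramfogeda   [vowel merger]
  ramfogeda → ramfoyeda   [unconditioned shift]
  ramfoyeda → ramfuyeda   [vowel merger]
  giving Estun ramfuyeda.
Estun 'ramfuyeda' matches the regular reflex exactly, so the pair is cognate.

yes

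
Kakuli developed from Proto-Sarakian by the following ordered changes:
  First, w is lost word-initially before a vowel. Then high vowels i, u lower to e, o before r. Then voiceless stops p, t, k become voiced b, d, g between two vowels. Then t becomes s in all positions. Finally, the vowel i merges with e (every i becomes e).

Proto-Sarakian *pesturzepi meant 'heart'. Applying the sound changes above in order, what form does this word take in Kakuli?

Kakuli: *pesturzepi
  pesturzepi (rule 1 does not apply)
  pesturzepi → pestorzepi   [pre-rhotic lowering]
  pestorzepi → pestorzebi   [intervocalic voicing]
  pestorzebi → pessorzebi   [unconditioned shift]
  pessorzebi → pessorzebe   [vowel merger]
  giving Kakuli pessorzebe.

pessorzebe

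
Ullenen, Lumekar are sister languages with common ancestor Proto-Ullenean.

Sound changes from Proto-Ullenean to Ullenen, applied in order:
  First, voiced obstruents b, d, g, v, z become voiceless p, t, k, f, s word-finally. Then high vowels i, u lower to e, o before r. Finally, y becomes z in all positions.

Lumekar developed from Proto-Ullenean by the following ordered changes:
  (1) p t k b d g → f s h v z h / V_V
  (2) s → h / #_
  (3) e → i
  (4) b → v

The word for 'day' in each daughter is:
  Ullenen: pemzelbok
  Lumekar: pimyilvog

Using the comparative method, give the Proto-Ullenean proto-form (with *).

*pemyelbog

Position 5: Ullenen has e, Lumekar has i. Taking the neighbouring segments as reconstructed: Ullenen e can only go back to *e; Lumekar i could go back to *e or *i — the one source consistent with every daughter is *e.
Position 9: Ullenen has k, Lumekar has g. Lumekar preserves g here (none of its changes turn any other segment into g), so the proto-segment is *g.
Position 7: Ullenen has b, Lumekar has v. Ullenen preserves b here (none of its changes turn any other segment into b), so the proto-segment is *b.
Verify the candidate proto-form against each daughter:
Ullenen: start from *pemyelbog.
  rule 1 (final devoicing): pemyelbog → pemyelbok
  rule 2: no change — pemyelbok
  rule 3 (unconditioned shift): pemyelbok → pemzelbok
  ⇒ Ullenen pemzelbok
Lumekar: start from *pemyelbog.
  rule 1: no change — pemyelbog
  rule 2: no change — pemyelbog
  rule 3 (vowel merger): pemyelbog → pimyilbog
  rule 4 (unconditioned shift): pimyilbog → pimyilvog
  ⇒ Lumekar pimyilvog
No other proto-form is consistent with every reflex, so the reconstruction is *pemyelbog.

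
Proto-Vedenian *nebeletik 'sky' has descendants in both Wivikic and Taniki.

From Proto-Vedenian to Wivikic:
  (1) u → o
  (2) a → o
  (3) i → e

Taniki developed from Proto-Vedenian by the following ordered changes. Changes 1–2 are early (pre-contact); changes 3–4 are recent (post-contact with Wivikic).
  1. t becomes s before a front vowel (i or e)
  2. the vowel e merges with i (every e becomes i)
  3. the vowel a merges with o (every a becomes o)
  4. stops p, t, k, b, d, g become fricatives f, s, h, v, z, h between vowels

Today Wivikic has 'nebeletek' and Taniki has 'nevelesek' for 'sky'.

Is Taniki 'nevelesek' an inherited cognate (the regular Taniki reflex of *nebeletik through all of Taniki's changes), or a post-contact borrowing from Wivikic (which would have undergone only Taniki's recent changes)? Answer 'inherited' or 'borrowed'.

If inherited, *nebeletik would pass through all of Taniki's changes:
Taniki: start from *nebeletik.
  rule 1 (palatalisation): nebeletik → nebelesik
  rule 2 (vowel merger): nebelesik → nibilisik
  rule 3: no change — nibilisik
  rule 4 (intervocalic lenition): nibilisik → nivilisik
  ⇒ Taniki nivilisik
If borrowed from Wivikic 'nebeletek' after the early changes, it would undergo only the recent ones:
  rule 3 (vowel merger): no change (nebeletek)
  rule 4 (intervocalic lenition): nebeletek → nevelesek
  ⇒ as a loan: nevelesek
Taniki 'nevelesek' matches the loan outcome 'nevelesek', not the inherited 'nivilisik' — it skipped the early Taniki changes, so it was borrowed from Wivikic.

borrowed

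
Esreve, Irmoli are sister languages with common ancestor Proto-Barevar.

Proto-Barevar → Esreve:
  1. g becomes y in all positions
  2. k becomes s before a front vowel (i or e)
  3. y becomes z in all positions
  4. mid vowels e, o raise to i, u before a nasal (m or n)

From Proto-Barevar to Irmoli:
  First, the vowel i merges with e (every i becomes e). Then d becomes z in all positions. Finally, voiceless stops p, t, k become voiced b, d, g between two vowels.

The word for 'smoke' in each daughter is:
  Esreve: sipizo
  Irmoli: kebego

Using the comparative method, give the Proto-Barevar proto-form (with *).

*kipigo

Position 5: Esreve has z, Irmoli has g. Taking the neighbouring segments as reconstructed: Esreve z could go back to *g or *z or *y; Irmoli g could go back to *k or *g — the one source consistent with every daughter is *g.
Position 3: Esreve has p, Irmoli has b. Esreve preserves p here (none of its changes turn any other segment into p), so the proto-segment is *p.
Verify the candidate proto-form against each daughter:
Esreve: start from *kipigo.
  rule 1 (unconditioned shift): kipigo → kipiyo
  rule 2 (palatalisation): kipiyo → sipiyo
  rule 3 (unconditioned shift): sipiyo → sipizo
  rule 4: no change — sipizo
  ⇒ Esreve sipizo
Irmoli: *kipigo
  kipigo → kepego   [vowel merger]
  kepego (rule 2 does not apply)
  kepego → kebego   [intervocalic voicing]
  giving Irmoli kebego.
Only *kipigo yields all of Esreve sipizo, Irmoli kebego.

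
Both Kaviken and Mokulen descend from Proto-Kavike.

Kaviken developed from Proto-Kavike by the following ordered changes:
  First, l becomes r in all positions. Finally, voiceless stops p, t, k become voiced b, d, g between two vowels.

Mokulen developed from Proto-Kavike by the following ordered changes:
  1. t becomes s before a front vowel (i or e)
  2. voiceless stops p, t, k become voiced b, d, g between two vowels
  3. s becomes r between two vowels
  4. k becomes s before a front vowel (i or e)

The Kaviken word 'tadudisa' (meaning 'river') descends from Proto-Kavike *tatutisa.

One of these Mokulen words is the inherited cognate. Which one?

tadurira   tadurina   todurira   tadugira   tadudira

tadurira

Mokulen: start from *tatutisa.
  rule 1 (palatalisation): tatutisa → tatusisa
  rule 2 (intervocalic voicing): tatusisa → tadusisa
  rule 3 (rhotacism): tadusisa → tadurira
  rule 4: no change — tadurira
  ⇒ Mokulen tadurira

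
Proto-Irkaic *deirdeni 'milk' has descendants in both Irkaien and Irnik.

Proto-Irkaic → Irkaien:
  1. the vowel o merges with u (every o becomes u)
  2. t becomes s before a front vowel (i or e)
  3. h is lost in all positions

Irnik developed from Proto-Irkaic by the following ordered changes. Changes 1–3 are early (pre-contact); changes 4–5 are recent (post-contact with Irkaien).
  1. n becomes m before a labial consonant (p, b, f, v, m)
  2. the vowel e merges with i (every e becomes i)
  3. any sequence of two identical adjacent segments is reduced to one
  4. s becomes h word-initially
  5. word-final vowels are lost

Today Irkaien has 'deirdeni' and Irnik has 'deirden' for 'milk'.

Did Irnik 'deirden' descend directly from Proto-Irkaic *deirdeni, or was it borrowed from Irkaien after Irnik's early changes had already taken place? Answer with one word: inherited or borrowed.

borrowed

If inherited, *deirdeni would pass through all of Irnik's changes:
Irnik: *deirdeni
  deirdeni (rule 1 does not apply)
  deirdeni → diirdini   [vowel merger]
  diirdini → dirdini   [degemination]
  dirdini (rule 4 does not apply)
  dirdini → dirdin   [apocope]
  giving Irnik dirdin.
If borrowed from Irkaien 'deirdeni' after the early changes, it would undergo only the recent ones:
  rule 4 (debuccalisation): no change (deirdeni)
  rule 5 (apocope): deirdeni → deirden
  ⇒ as a loan: deirden
Irnik 'deirden' matches the loan outcome 'deirden', not the inherited 'dirdin' — it skipped the early Irnik changes, so it was borrowed from Irkaien.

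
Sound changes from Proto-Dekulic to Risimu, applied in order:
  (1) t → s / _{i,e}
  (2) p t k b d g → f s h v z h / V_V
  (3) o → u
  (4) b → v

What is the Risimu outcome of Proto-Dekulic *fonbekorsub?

Risimu: *fonbekorsub > fonbehorsub > funbehursub > funvehursuv  (by intervocalic lenition, vowel merger, unconditioned shift)

funvehursuv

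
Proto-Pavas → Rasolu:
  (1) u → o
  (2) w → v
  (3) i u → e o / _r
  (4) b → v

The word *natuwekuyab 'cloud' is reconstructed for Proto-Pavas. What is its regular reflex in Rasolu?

Rasolu: start from *natuwekuyab.
  rule 1 (vowel merger): natuwekuyab → natowekoyab
  rule 2 (unconditioned shift): natowekoyab → natovekoyab
  rule 3: no change — natovekoyab
  rule 4 (unconditioned shift): natovekoyab → natovekoyav
  ⇒ Rasolu natovekoyav

natovekoyav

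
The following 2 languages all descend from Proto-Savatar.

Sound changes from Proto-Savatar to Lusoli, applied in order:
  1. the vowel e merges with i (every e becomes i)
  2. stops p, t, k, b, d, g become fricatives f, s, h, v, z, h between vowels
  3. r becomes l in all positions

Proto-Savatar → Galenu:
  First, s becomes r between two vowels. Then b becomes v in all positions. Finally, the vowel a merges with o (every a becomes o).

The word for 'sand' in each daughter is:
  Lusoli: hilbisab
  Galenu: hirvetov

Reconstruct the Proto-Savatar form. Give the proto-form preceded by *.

*hirbetab

Position 5: Lusoli has i, Galenu has e. Galenu preserves e here (none of its changes turn any other segment into e), so the proto-segment is *e.
Position 3: Lusoli has l, Galenu has r. Taking the neighbouring segments as reconstructed: Lusoli l could go back to *l or *r; Galenu r can only go back to *r — the one source consistent with every daughter is *r.
Verify the candidate proto-form against each daughter:
Lusoli: start from *hirbetab.
  rule 1 (vowel merger): hirbetab → hirbitab
  rule 2 (intervocalic lenition): hirbitab → hirbisab
  rule 3 (unconditioned shift): hirbisab → hilbisab
  ⇒ Lusoli hilbisab
Galenu: start from *hirbetab.
  rule 1: no change — hirbetab
  rule 2 (unconditioned shift): hirbetab → hirvetav
  rule 3 (vowel merger): hirvetav → hirvetov
  ⇒ Galenu hirvetov
*hirbetab is the unique common source.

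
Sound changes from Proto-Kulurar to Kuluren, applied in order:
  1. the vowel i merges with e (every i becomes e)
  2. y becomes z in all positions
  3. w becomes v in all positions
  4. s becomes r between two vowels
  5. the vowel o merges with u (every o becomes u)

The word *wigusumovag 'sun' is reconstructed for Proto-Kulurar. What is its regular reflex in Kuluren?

Kuluren: *wigusumovag > wegusumovag > vegusumovag > vegurumovag > vegurumuvag  (by vowel merger, unconditioned shift, rhotacism, vowel merger)

vegurumuvag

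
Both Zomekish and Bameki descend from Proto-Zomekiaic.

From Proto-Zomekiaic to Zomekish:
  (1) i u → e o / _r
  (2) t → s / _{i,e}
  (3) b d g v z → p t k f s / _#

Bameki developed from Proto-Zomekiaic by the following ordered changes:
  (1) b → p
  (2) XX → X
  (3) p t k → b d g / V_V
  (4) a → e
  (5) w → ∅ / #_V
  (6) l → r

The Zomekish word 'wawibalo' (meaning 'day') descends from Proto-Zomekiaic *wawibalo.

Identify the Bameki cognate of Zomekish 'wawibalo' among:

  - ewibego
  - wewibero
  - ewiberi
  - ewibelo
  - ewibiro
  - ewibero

Bameki: start from *wawibalo.
  rule 1 (unconditioned shift): wawibalo → wawipalo
  rule 2: no change — wawipalo
  rule 3 (intervocalic voicing): wawipalo → wawibalo
  rule 4 (vowel merger): wawibalo → wewibelo
  rule 5 (glide loss): wewibelo → ewibelo
  rule 6 (unconditioned shift): ewibelo → ewibero
  ⇒ Bameki ewibero
The other candidates each miss or misapply at least one Bameki change.

ewibero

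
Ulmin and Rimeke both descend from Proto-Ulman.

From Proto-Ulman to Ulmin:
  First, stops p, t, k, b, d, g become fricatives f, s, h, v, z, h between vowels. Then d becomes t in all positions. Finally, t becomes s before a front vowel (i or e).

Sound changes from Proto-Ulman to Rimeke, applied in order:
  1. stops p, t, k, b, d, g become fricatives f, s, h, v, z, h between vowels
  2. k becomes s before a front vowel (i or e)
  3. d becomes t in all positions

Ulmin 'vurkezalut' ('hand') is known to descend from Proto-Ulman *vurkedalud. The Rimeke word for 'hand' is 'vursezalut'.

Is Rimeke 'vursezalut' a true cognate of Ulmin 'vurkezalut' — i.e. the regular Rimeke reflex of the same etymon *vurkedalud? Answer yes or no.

yes

Derive the expected Rimeke reflex of *vurkedalud:
Rimeke: *vurkedalud > vurkezalud > vursezalud > vursezalut  (by intervocalic lenition, palatalisation, unconditioned shift)
Rimeke 'vursezalut' matches the regular reflex exactly, so the pair is cognate.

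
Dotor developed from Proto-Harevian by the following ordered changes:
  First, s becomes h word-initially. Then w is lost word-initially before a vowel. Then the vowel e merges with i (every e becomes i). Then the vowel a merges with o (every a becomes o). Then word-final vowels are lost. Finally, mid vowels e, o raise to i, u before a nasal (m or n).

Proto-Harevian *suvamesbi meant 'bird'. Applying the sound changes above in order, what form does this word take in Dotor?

huvumisb

Dotor: *suvamesbi > huvamesbi > huvamisbi > huvomisbi > huvomisb > huvumisb  (by debuccalisation, vowel merger, vowel merger, apocope, pre-nasal raising)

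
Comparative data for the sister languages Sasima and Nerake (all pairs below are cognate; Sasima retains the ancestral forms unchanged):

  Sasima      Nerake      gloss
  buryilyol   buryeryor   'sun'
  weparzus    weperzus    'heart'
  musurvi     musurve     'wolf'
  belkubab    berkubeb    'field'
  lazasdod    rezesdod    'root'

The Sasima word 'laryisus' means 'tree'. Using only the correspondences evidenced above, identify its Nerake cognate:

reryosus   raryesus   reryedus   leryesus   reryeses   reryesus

reryesus

lazasdod ~ rezesdod — Sasima l corresponds to Nerake r word-initially before a back vowel.
weparzus ~ weperzus — Sasima a corresponds to Nerake e after a consonant, before r.
buryilyol ~ buryeryor — Sasima i corresponds to Nerake e after a consonant, before a consonant other than r, m, n, p, b, f, v.
Applying these to Sasima 'laryisus':
  laryisus → raryisus   (l→r word-initially before a back vowel)
  raryisus → reryisus   (a→e after a consonant, before r)
  reryisus → reryesus   (i→e after a consonant, before a consonant other than r, m, n, p, b, f, v)
So the Nerake cognate is 'reryesus'.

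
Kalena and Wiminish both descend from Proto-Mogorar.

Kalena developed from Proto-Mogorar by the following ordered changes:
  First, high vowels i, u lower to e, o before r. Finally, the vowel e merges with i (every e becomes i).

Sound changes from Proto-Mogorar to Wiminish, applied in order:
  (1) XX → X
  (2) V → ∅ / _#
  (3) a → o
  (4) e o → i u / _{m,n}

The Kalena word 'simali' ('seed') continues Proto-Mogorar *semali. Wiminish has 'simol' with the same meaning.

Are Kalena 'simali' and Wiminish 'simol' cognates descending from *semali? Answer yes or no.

yes

Derive the expected Wiminish reflex of *semali:
Wiminish: start from *semali.
  rule 1: no change — semali
  rule 2 (apocope): semali → semal
  rule 3 (vowel merger): semal → semol
  rule 4 (pre-nasal raising): semol → simol
  ⇒ Wiminish simol
Wiminish 'simol' matches the regular reflex exactly, so the pair is cognate.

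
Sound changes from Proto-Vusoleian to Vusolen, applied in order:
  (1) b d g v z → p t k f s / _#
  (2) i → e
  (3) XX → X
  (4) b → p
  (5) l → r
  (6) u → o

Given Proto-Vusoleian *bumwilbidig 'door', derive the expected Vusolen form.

Vusolen: *bumwilbidig
  bumwilbidig → bumwilbidik   [final devoicing]
  bumwilbidik → bumwelbedek   [vowel merger]
  bumwelbedek (rule 3 does not apply)
  bumwelbedek → pumwelpedek   [unconditioned shift]
  pumwelpedek → pumwerpedek   [unconditioned shift]
  pumwerpedek → pomwerpedek   [vowel merger]
  giving Vusolen pomwerpedek.

pomwerpedek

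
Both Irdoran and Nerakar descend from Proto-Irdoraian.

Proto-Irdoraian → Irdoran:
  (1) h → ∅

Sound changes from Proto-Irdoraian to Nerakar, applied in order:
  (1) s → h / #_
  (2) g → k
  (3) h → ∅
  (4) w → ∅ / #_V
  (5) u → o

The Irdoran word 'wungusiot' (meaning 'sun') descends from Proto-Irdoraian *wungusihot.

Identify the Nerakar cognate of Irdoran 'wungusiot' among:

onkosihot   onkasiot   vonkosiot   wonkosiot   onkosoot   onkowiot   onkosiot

onkosiot

Nerakar: *wungusihot
  wungusihot (rule 1 does not apply)
  wungusihot → wunkusihot   [unconditioned shift]
  wunkusihot → wunkusiot   [h-loss]
  wunkusiot → unkusiot   [glide loss]
  unkusiot → onkosiot   [vowel merger]
  giving Nerakar onkosiot.
Only 'onkosiot' matches the regular Nerakar development of *wungusihot.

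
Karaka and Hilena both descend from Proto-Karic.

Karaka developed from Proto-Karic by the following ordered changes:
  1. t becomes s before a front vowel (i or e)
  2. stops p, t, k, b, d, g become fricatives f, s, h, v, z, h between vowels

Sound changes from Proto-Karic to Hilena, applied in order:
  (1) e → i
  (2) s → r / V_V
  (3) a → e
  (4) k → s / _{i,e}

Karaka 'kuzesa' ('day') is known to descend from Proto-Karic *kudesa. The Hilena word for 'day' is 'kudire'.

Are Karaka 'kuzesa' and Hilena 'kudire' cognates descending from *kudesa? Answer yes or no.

yes

Derive the expected Hilena reflex of *kudesa:
Hilena: *kudesa
  kudesa → kudisa   [vowel merger]
  kudisa → kudira   [rhotacism]
  kudira → kudire   [vowel merger]
  kudire (rule 4 does not apply)
  giving Hilena kudire.
Hilena 'kudire' matches the regular reflex exactly, so the pair is cognate.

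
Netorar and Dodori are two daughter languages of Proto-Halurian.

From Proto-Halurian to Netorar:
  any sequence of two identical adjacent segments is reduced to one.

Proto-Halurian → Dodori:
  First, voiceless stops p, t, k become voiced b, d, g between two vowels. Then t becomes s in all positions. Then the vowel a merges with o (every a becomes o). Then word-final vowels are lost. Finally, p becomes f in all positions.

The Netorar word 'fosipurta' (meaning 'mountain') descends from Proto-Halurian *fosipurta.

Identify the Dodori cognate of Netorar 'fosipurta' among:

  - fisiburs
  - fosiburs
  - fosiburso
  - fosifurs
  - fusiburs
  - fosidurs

Dodori: start from *fosipurta.
  rule 1 (intervocalic voicing): fosipurta → fosiburta
  rule 2 (unconditioned shift): fosiburta → fosibursa
  rule 3 (vowel merger): fosibursa → fosiburso
  rule 4 (apocope): fosiburso → fosiburs
  rule 5: no change — fosiburs
  ⇒ Dodori fosiburs
The other candidates each miss or misapply at least one Dodori change.

fosiburs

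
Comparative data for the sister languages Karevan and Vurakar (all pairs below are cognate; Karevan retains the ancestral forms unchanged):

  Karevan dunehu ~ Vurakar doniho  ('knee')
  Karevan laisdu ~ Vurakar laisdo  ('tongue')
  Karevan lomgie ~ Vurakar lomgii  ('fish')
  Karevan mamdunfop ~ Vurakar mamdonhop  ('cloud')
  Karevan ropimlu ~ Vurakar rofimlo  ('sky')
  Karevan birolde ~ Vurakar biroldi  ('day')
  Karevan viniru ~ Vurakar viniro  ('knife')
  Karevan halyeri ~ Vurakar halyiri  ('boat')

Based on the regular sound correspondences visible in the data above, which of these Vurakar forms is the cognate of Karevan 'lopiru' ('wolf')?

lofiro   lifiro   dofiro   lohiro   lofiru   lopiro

lofiro

ropimlu ~ rofimlo — Karevan p corresponds to Vurakar f between vowels (before a front vowel).
dunehu ~ doniho, laisdu ~ laisdo — Karevan u corresponds to Vurakar o word-finally.
Applying these to Karevan 'lopiru':
  lopiru → lofiru   (p→f between vowels (before a front vowel))
  lofiru → lofiro   (u→o word-finally)
So the Vurakar cognate is 'lofiro'.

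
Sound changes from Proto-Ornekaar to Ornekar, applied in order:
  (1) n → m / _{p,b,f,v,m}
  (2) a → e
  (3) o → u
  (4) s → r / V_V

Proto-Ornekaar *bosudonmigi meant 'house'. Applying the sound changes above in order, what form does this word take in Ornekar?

Ornekar: *bosudonmigi > bosudommigi > busudummigi > burudummigi  (by nasal place assimilation, vowel merger, rhotacism)

burudummigi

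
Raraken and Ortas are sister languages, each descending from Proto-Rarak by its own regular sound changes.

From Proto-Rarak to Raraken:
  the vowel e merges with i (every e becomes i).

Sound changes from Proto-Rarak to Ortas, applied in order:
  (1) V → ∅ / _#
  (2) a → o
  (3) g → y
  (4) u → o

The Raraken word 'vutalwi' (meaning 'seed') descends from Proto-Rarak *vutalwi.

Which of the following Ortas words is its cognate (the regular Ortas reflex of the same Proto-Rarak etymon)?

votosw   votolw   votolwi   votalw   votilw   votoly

Ortas: start from *vutalwi.
  rule 1 (apocope): vutalwi → vutalw
  rule 2 (vowel merger): vutalw → vutolw
  rule 3: no change — vutolw
  rule 4 (vowel merger): vutolw → votolw
  ⇒ Ortas votolw
Only 'votolw' matches the regular Ortas development of *vutalwi.

votolw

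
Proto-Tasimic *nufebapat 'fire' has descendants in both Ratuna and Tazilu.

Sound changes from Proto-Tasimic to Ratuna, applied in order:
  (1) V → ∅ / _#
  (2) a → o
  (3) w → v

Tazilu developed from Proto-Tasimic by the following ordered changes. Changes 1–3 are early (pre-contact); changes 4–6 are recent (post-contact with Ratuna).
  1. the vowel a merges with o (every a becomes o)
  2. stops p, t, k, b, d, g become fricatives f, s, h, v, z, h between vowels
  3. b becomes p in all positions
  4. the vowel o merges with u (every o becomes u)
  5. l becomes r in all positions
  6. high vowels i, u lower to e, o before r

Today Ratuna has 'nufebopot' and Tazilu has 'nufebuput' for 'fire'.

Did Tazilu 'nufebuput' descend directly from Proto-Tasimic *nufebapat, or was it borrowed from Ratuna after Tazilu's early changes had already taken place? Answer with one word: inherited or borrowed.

borrowed

If inherited, *nufebapat would pass through all of Tazilu's changes:
Tazilu: *nufebapat
  nufebapat → nufebopot   [vowel merger]
  nufebopot → nufevofot   [intervocalic lenition]
  nufevofot (rule 3 does not apply)
  nufevofot → nufevufut   [vowel merger]
  nufevufut (rule 5 does not apply)
  nufevufut (rule 6 does not apply)
  giving Tazilu nufevufut.
If borrowed from Ratuna 'nufebopot' after the early changes, it would undergo only the recent ones:
  rule 4 (vowel merger): nufebopot → nufebuput
  rule 5 (unconditioned shift): no change (nufebuput)
  rule 6 (pre-rhotic lowering): no change (nufebuput)
  ⇒ as a loan: nufebuput
Tazilu 'nufebuput' matches the loan outcome 'nufebuput', not the inherited 'nufevufut' — it skipped the early Tazilu changes, so it was borrowed from Ratuna.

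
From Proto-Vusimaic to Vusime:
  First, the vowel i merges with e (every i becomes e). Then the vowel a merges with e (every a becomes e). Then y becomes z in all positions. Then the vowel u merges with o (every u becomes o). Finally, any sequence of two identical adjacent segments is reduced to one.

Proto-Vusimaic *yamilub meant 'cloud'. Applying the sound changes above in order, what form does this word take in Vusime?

Vusime: *yamilub > yamelub > yemelub > zemelub > zemelob  (by vowel merger, vowel merger, unconditioned shift, vowel merger)

zemelob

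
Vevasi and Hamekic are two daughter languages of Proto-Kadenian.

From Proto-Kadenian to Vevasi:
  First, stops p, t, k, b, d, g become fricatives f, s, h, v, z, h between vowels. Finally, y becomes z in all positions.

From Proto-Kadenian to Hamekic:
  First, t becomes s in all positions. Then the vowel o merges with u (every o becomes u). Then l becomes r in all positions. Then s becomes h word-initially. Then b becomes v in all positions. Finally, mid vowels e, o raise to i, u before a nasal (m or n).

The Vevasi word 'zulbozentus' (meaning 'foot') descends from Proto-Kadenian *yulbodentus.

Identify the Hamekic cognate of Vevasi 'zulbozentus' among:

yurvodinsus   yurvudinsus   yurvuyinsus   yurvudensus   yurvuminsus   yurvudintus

yurvudinsus

Hamekic: *yulbodentus > yulbodensus > yulbudensus > yurbudensus > yurvudensus > yurvudinsus  (by unconditioned shift, vowel merger, unconditioned shift, unconditioned shift, pre-nasal raising)
The other candidates each miss or misapply at least one Hamekic change.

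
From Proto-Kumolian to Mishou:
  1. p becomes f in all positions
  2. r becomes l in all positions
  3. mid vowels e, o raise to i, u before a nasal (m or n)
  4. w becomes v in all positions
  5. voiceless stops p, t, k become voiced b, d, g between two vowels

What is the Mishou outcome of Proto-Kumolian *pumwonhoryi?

Mishou: *pumwonhoryi > fumwonhoryi > fumwonholyi > fumwunholyi > fumvunholyi  (by unconditioned shift, unconditioned shift, pre-nasal raising, unconditioned shift)

fumvunholyi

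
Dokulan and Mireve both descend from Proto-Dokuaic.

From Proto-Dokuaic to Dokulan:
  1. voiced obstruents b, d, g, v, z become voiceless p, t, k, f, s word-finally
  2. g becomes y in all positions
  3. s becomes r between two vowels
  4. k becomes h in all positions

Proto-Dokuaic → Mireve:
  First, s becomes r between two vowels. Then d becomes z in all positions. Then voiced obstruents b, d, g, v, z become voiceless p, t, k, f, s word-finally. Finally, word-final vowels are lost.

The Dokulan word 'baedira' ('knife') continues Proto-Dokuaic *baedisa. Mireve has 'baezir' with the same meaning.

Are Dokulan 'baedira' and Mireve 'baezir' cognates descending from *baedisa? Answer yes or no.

yes

Derive the expected Mireve reflex of *baedisa:
Mireve: start from *baedisa.
  rule 1 (rhotacism): baedisa → baedira
  rule 2 (unconditioned shift): baedira → baezira
  rule 3: no change — baezira
  rule 4 (apocope): baezira → baezir
  ⇒ Mireve baezir
Mireve 'baezir' matches the regular reflex exactly, so the pair is cognate.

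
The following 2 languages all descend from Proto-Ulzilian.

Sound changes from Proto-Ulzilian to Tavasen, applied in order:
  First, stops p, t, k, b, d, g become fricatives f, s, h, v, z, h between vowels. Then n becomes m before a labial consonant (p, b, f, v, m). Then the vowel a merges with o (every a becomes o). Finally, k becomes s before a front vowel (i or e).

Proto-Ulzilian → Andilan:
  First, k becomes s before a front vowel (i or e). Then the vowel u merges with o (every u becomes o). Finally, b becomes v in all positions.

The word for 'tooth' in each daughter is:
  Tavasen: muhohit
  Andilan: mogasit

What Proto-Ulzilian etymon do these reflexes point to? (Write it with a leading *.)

Position 2: Tavasen has u, Andilan has o. Tavasen preserves u here (none of its changes turn any other segment into u), so the proto-segment is *u.
Position 4: Tavasen has o, Andilan has a. Andilan preserves a here (none of its changes turn any other segment into a), so the proto-segment is *a.
Verify the candidate proto-form against each daughter:
Tavasen: *mugakit
  mugakit → muhahit   [intervocalic lenition]
  muhahit (rule 2 does not apply)
  muhahit → muhohit   [vowel merger]
  muhohit (rule 4 does not apply)
  giving Tavasen muhohit.
Andilan: *mugakit
  mugakit → mugasit   [palatalisation]
  mugasit → mogasit   [vowel merger]
  mogasit (rule 3 does not apply)
  giving Andilan mogasit.
Only *mugakit yields all of Tavasen muhohit, Andilan mogasit.

*mugakit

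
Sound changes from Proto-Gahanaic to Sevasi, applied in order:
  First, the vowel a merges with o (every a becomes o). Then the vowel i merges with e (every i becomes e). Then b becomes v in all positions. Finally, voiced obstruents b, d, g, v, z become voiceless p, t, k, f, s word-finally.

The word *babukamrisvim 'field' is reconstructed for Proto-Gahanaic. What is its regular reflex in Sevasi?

vovukomresvem

Sevasi: start from *babukamrisvim.
  rule 1 (vowel merger): babukamrisvim → bobukomrisvim
  rule 2 (vowel merger): bobukomrisvim → bobukomresvem
  rule 3 (unconditioned shift): bobukomresvem → vovukomresvem
  rule 4: no change — vovukomresvem
  ⇒ Sevasi vovukomresvem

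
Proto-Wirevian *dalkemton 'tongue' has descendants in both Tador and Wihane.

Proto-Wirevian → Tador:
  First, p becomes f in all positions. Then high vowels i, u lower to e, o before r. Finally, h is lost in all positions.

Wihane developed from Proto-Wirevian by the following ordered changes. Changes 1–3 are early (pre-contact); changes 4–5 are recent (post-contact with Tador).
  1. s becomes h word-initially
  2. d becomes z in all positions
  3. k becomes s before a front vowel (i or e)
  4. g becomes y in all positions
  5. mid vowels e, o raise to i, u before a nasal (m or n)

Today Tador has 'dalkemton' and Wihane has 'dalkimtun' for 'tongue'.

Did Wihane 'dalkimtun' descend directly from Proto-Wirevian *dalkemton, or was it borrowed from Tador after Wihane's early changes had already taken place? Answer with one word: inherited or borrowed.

If inherited, *dalkemton would pass through all of Wihane's changes:
Wihane: *dalkemton
  dalkemton (rule 1 does not apply)
  dalkemton → zalkemton   [unconditioned shift]
  zalkemton → zalsemton   [palatalisation]
  zalsemton (rule 4 does not apply)
  zalsemton → zalsimtun   [pre-nasal raising]
  giving Wihane zalsimtun.
If borrowed from Tador 'dalkemton' after the early changes, it would undergo only the recent ones:
  rule 4 (unconditioned shift): no change (dalkemton)
  rule 5 (pre-nasal raising): dalkemton → dalkimtun
  ⇒ as a loan: dalkimtun
Wihane 'dalkimtun' matches the loan outcome 'dalkimtun', not the inherited 'zalsimtun' — it skipped the early Wihane changes, so it was borrowed from Tador.

borrowed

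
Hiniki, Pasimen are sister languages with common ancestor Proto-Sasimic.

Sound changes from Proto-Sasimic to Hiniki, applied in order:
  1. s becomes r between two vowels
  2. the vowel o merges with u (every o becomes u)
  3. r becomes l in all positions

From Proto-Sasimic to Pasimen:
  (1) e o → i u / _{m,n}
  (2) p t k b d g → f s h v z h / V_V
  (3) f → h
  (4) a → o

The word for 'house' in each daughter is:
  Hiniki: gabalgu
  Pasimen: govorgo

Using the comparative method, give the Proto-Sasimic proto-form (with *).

Position 4: Hiniki has a, Pasimen has o. Hiniki preserves a here (none of its changes turn any other segment into a), so the proto-segment is *a.
Position 2: Hiniki has a, Pasimen has o. Hiniki preserves a here (none of its changes turn any other segment into a), so the proto-segment is *a.
Verify the candidate proto-form against each daughter:
Hiniki: *gabargo > gabargu > gabalgu  (by vowel merger, unconditioned shift)
Pasimen: *gabargo
  gabargo (rule 1 does not apply)
  gabargo → gavargo   [intervocalic lenition]
  gavargo (rule 3 does not apply)
  gavargo → govorgo   [vowel merger]
  giving Pasimen govorgo.
Only *gabargo yields all of Hiniki gabalgu, Pasimen govorgo.

*gabargo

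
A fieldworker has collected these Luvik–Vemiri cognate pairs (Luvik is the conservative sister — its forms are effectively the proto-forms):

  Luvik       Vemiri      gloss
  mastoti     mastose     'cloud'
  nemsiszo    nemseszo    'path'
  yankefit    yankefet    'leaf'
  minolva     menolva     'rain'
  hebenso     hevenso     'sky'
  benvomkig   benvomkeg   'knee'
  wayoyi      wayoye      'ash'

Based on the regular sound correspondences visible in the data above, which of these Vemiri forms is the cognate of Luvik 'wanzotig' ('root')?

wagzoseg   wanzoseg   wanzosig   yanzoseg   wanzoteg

wanzoseg

mastoti ~ mastose — Luvik t corresponds to Vemiri s between vowels (before a front vowel).
nemsiszo ~ nemseszo, yankefit ~ yankefet — Luvik i corresponds to Vemiri e after a consonant, before a consonant other than r, m, n, p, b, f, v.
Applying these to Luvik 'wanzotig':
  wanzotig → wanzosig   (t→s between vowels (before a front vowel))
  wanzosig → wanzoseg   (i→e after a consonant, before a consonant other than r, m, n, p, b, f, v)
So the Vemiri cognate is 'wanzoseg'.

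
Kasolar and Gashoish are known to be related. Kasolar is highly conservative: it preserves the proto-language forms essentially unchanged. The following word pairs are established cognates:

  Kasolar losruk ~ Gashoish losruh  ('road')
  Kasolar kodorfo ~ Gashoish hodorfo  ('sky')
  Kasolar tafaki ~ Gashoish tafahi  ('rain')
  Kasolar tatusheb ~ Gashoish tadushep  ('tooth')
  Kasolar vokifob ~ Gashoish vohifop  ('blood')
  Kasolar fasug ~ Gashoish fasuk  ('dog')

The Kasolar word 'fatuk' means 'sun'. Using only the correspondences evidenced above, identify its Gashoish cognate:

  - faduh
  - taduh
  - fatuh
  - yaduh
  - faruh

tatusheb ~ tadushep — Kasolar t corresponds to Gashoish d between vowels (before a back vowel).
losruk ~ losruh — Kasolar k corresponds to Gashoish h word-finally.
Applying these to Kasolar 'fatuk':
  fatuk → faduk   (t→d between vowels (before a back vowel))
  faduk → faduh   (k→h word-finally)
So the Gashoish cognate is 'faduh'.

faduh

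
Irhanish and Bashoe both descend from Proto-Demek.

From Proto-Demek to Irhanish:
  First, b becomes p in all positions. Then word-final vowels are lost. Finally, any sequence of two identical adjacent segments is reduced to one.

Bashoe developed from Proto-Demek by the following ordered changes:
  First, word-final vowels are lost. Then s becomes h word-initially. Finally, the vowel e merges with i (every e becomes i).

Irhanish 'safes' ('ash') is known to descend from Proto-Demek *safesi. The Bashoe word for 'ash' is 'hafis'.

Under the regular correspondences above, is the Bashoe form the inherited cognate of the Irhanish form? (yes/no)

Derive the expected Bashoe reflex of *safesi:
Bashoe: *safesi > safes > hafes > hafis  (by apocope, debuccalisation, vowel merger)
Bashoe 'hafis' matches the regular reflex exactly, so the pair is cognate.

yes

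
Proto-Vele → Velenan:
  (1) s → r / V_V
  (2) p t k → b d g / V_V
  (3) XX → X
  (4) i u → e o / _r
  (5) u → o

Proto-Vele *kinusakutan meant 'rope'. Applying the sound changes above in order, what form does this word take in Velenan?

kinoragodan

Velenan: start from *kinusakutan.
  rule 1 (rhotacism): kinusakutan → kinurakutan
  rule 2 (intervocalic voicing): kinurakutan → kinuragudan
  rule 3: no change — kinuragudan
  rule 4 (pre-rhotic lowering): kinuragudan → kinoragudan
  rule 5 (vowel merger): kinoragudan → kinoragodan
  ⇒ Velenan kinoragodan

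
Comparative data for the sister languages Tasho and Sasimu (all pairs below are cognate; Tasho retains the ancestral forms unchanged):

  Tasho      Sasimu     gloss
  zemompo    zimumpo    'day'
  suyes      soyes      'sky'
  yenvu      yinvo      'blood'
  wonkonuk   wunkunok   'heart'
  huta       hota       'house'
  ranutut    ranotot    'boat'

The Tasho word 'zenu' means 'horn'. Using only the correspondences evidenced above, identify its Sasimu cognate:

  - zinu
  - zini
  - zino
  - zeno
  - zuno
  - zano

yenvu ~ yinvo — Tasho e corresponds to Sasimu i after a consonant, before a nasal.
yenvu ~ yinvo — Tasho u corresponds to Sasimu o word-finally.
Applying these to Tasho 'zenu':
  zenu → zinu   (e→i after a consonant, before a nasal)
  zinu → zino   (u→o word-finally)
So the Sasimu cognate is 'zino'.

zino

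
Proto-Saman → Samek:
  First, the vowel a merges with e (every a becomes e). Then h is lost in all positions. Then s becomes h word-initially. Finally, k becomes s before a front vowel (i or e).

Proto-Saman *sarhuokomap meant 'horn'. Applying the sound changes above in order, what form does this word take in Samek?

heruokomep

Samek: *sarhuokomap
  sarhuokomap → serhuokomep   [vowel merger]
  serhuokomep → seruokomep   [h-loss]
  seruokomep → heruokomep   [debuccalisation]
  heruokomep (rule 4 does not apply)
  giving Samek heruokomep.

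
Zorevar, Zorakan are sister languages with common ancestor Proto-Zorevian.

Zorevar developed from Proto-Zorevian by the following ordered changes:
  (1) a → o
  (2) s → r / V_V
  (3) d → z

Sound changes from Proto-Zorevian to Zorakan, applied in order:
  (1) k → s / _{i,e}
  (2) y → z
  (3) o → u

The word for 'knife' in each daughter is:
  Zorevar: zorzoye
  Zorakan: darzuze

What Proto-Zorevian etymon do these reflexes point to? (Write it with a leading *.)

Position 6: Zorevar has y, Zorakan has z. Zorevar preserves y here (none of its changes turn any other segment into y), so the proto-segment is *y.
Position 5: Zorevar has o, Zorakan has u. Taking the neighbouring segments as reconstructed: Zorevar o could go back to *a or *o; Zorakan u could go back to *o or *u — the one source consistent with every daughter is *o.
Continuing position by position gives *darzoye; check it forward:
Zorevar: *darzoye
  darzoye → dorzoye   [vowel merger]
  dorzoye (rule 2 does not apply)
  dorzoye → zorzoye   [unconditioned shift]
  giving Zorevar zorzoye.
Zorakan: start from *darzoye.
  rule 1: no change — darzoye
  rule 2 (unconditioned shift): darzoye → darzoze
  rule 3 (vowel merger): darzoze → darzuze
  ⇒ Zorakan darzuze
Only *darzoye yields all of Zorevar zorzoye, Zorakan darzuze.

*darzoye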